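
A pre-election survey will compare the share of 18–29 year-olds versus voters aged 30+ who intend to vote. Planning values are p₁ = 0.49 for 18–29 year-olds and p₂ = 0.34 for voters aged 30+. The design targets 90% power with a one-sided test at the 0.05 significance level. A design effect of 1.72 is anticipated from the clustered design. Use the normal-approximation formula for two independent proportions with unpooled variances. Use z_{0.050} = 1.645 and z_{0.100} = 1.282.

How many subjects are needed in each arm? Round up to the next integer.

n = 311 per group

n = (z_α + z_β)² · [p₁(1−p₁) + p₂(1−p₂)] / (p₁ − p₂)²
  = (1.645 + 1.282)² · (0.49·0.51 + 0.34·0.66) / (0.15)²
  = (2.927)² · (0.2499 + 0.2244) / 0.0225
  = 8.5673 · 0.4743 / 0.0225
  = 180.60
Design effect: 1.72 × 180.60 = 310.63.
Round up → n = 311 per group.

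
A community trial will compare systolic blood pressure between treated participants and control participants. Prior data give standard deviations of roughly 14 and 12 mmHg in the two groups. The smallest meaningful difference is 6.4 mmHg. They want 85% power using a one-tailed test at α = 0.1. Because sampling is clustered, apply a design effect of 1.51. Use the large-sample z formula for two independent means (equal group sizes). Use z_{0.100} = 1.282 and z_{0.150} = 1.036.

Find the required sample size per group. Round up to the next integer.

n = (z_α + z_β)² · (σ₁² + σ₂²) / δ²
  = (1.282 + 1.036)² · (14² + 12² = 340) / 6.4²
  = 5.3731 · 340 / 40.96
  = 44.60
Design effect: 1.51 × 44.60 = 67.35.
Round up → n = 68 per group.

n = 68 per group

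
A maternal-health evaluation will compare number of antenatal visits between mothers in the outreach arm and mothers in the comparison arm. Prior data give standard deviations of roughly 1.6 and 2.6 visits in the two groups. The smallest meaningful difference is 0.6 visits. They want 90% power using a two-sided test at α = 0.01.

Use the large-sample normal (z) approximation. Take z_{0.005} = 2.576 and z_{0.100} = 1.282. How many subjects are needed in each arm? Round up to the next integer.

n = (z_{α/2} + z_β)² · (σ₁² + σ₂²) / δ²
  = (2.576 + 1.282)² · (1.6² + 2.6² = 9.32) / 0.6²
  = 14.8842 · 9.32 / 0.36
  = 385.33
Round up → n = 386 per group.

n = 386 per group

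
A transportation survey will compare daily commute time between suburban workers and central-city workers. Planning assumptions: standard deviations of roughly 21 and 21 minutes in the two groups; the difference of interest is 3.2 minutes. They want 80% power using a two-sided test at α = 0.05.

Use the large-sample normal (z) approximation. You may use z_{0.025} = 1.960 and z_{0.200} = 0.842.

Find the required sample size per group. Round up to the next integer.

n = 677 per group

n = (z_{α/2} + z_β)² · (σ₁² + σ₂²) / δ²
  = (1.960 + 0.842)² · (21² + 21² = 882) / 3.2²
  = 7.8512 · 882 / 10.24
  = 676.25
Round up → n = 677 per group.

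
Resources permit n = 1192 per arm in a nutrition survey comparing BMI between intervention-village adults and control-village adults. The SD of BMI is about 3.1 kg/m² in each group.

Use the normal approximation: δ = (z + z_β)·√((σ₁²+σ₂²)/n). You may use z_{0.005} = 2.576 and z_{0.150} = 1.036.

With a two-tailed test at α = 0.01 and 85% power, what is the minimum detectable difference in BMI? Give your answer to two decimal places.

Minimum detectable difference ≈ 0.46 kg/m²

δ = (z_{α/2} + z_β) · √((σ₁²+σ₂²)/n)
  = (2.576 + 1.036) · √(19.22/1192)
  = 3.612 · √0.01612
  = 3.612 · 0.1270
  = 0.4587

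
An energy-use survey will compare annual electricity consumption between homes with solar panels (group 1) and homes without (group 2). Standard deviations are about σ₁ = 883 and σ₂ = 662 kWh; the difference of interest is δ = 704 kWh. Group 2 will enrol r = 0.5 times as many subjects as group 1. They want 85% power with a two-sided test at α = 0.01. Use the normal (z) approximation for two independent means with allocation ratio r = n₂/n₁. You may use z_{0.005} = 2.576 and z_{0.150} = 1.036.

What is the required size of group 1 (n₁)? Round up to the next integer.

n₁ = 44

n₁ = (z_{α/2} + z_β)² · (σ₁² + σ₂²/r) / δ²
   = (2.576 + 1.036)² · (883² + 662²/0.5) / 704²
   = 13.0465 · (779689 + 876488) / 495616
   = 13.0465 · 1656177 / 495616
   = 43.60
Round up → n₁ = 44; n₂ = r·n₁ = 0.5 × 44 = 22.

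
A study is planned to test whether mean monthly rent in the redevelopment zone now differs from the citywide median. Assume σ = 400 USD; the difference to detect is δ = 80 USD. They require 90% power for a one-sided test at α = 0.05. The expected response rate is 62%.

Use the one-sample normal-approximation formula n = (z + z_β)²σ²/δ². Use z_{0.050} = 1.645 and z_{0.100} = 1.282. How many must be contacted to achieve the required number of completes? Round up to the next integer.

n = 346

n = (z_α + z_β)² · σ² / δ²
  = (1.645 + 1.282)² · 400² / 80²
  = 8.5673 · 160000 / 6400
  = 214.18
Adjust for 62% response: 214.18 / 0.62 = 345.46.
Round up → n = 346.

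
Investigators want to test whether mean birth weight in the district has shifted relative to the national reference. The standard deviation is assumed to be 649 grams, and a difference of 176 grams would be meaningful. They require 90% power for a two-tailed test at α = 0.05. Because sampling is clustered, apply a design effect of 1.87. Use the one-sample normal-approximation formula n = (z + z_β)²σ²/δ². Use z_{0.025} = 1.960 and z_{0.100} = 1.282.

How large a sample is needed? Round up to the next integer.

n = (z_{α/2} + z_β)² · σ² / δ²
  = (1.960 + 1.282)² · 649² / 176²
  = 10.5106 · 421201 / 30976
  = 142.92
Design effect: 1.87 × 142.92 = 267.26.
Round up → n = 268.

n = 268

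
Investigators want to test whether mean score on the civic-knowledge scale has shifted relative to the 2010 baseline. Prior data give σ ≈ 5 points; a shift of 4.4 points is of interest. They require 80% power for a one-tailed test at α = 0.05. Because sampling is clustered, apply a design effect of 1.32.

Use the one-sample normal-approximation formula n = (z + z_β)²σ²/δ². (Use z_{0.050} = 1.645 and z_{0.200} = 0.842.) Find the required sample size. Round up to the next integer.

n = 11

n = (z_α + z_β)² · σ² / δ²
  = (1.645 + 0.842)² · 5² / 4.4²
  = 6.1852 · 25 / 19.36
  = 7.99
Design effect: 1.32 × 7.99 = 10.54.
Round up → n = 11.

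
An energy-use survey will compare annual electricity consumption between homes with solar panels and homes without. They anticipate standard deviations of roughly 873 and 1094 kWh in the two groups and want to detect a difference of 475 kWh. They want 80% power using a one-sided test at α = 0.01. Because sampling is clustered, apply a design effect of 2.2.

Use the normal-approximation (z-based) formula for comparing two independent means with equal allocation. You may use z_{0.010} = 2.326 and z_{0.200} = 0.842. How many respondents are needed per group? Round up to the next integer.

n = (z_α + z_β)² · (σ₁² + σ₂²) / δ²
  = (2.326 + 0.842)² · (873² + 1094² = 1958965) / 475²
  = 10.0362 · 1958965 / 225625
  = 87.14
Design effect: 2.2 × 87.14 = 191.70.
Round up → n = 192 per group.

n = 192 per group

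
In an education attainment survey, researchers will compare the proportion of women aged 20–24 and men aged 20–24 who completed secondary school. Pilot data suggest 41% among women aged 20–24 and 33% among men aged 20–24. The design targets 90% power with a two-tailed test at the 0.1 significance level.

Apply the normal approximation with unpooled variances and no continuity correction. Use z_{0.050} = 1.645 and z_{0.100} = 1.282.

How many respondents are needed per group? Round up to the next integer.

n = 620 per group

n = (z_{α/2} + z_β)² · [p₁(1−p₁) + p₂(1−p₂)] / (p₁ − p₂)²
  = (1.645 + 1.282)² · (0.41·0.59 + 0.33·0.67) / (0.08)²
  = (2.927)² · (0.2419 + 0.2211) / 0.0064
  = 8.5673 · 0.4630 / 0.0064
  = 619.79
Round up → n = 620 per group.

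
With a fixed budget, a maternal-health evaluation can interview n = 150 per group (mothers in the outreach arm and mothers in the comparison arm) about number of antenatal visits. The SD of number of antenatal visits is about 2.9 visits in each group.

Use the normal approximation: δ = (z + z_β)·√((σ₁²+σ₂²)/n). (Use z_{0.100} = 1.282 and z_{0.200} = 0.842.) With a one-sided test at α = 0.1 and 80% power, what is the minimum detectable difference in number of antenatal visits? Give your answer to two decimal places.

Minimum detectable difference ≈ 0.71 visits

δ = (z_α + z_β) · √((σ₁²+σ₂²)/n)
  = (1.282 + 0.842) · √(16.82/150)
  = 2.124 · √0.11213
  = 2.124 · 0.3349
  = 0.7112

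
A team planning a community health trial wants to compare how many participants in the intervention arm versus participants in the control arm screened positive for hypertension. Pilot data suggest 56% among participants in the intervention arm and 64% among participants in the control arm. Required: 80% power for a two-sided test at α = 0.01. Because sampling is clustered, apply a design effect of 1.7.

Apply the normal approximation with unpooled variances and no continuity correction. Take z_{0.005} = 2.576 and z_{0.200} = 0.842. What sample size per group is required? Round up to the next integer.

n = 1480 per group

n = (z_{α/2} + z_β)² · [p₁(1−p₁) + p₂(1−p₂)] / (p₁ − p₂)²
  = (2.576 + 0.842)² · (0.56·0.44 + 0.64·0.36) / (-0.08)²
  = (3.418)² · (0.2464 + 0.2304) / 0.0064
  = 11.6827 · 0.4768 / 0.0064
  = 870.36
Design effect: 1.7 × 870.36 = 1479.62.
Round up → n = 1480 per group.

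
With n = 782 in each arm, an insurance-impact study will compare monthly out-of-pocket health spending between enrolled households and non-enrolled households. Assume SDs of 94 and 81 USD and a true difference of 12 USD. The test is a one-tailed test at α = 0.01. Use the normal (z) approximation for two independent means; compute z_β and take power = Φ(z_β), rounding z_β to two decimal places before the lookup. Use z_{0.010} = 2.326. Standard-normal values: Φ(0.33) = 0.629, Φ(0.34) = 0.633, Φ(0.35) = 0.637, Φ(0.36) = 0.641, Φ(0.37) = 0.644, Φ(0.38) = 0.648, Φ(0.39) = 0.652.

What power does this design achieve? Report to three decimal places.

z_β = δ·√(n/(σ₁²+σ₂²)) − z_α
    = 12 · √(782/15397) − 2.326
    = 12 · 0.22536 − 2.326
    = 2.7044 − 2.326 = 0.3784 → 0.38
Power = Φ(0.38) = 0.648.

Power ≈ 0.648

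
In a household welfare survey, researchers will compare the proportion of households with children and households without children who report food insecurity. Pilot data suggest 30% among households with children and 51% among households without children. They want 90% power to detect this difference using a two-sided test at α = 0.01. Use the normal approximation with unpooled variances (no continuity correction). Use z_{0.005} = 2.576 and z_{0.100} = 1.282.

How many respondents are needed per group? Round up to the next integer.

n = (z_{α/2} + z_β)² · [p₁(1−p₁) + p₂(1−p₂)] / (p₁ − p₂)²
  = (2.576 + 1.282)² · (0.30·0.70 + 0.51·0.49) / (-0.21)²
  = (3.858)² · (0.2100 + 0.2499) / 0.0441
  = 14.8842 · 0.4599 / 0.0441
  = 155.22
Round up → n = 156 per group.

n = 156 per group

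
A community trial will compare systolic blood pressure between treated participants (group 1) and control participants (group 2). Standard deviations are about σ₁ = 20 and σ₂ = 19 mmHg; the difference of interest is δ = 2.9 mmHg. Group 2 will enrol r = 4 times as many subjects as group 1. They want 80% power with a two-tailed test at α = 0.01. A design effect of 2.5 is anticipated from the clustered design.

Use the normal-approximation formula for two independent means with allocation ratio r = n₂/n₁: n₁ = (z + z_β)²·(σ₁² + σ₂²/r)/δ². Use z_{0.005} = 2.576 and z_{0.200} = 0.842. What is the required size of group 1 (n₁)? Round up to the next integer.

n₁ = 1703

n₁ = (z_{α/2} + z_β)² · (σ₁² + σ₂²/r) / δ²
   = (2.576 + 0.842)² · (20² + 19²/4) / 2.9²
   = 11.6827 · (400 + 90.25) / 8.41
   = 11.6827 · 490.25 / 8.41
   = 681.03
Design effect: 2.5 × 681.03 = 1702.57.
Round up → n₁ = 1703; n₂ = r·n₁ = 4 × 1703 = 6812.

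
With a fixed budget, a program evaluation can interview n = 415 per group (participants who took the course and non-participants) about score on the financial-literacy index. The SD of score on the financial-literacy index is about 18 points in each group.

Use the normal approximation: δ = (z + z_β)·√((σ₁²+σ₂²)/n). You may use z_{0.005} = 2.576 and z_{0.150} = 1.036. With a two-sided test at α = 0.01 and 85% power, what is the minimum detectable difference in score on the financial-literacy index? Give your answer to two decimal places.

δ = (z_{α/2} + z_β) · √((σ₁²+σ₂²)/n)
  = (2.576 + 1.036) · √(648/415)
  = 3.612 · √1.5614
  = 3.612 · 1.2496
  = 4.5135

Minimum detectable difference ≈ 4.51 points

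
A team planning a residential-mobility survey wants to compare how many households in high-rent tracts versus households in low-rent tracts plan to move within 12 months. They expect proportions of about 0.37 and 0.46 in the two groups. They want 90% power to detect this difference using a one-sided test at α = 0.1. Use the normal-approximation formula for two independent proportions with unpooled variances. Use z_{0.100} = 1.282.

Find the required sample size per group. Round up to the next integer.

n = (z_α + z_β)² · [p₁(1−p₁) + p₂(1−p₂)] / (p₁ − p₂)²
  = (1.282 + 1.282)² · (0.37·0.63 + 0.46·0.54) / (-0.09)²
  = (2.564)² · (0.2331 + 0.2484) / 0.0081
  = 6.5741 · 0.4815 / 0.0081
  = 390.79
Round up → n = 391 per group.

n = 391 per group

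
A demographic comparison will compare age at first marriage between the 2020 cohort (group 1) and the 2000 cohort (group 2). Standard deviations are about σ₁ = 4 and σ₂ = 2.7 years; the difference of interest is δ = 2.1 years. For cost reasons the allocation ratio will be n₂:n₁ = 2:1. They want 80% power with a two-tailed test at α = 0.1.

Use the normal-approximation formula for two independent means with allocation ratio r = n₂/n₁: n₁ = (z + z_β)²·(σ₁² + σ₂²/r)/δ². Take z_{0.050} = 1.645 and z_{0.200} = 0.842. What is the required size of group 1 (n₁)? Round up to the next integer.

n₁ = (z_{α/2} + z_β)² · (σ₁² + σ₂²/r) / δ²
   = (1.645 + 0.842)² · (4² + 2.7²/2) / 2.1²
   = 6.1852 · (16 + 3.645) / 4.41
   = 6.1852 · 19.645 / 4.41
   = 27.55
Round up → n₁ = 28; n₂ = r·n₁ = 2 × 28 = 56.

n₁ = 28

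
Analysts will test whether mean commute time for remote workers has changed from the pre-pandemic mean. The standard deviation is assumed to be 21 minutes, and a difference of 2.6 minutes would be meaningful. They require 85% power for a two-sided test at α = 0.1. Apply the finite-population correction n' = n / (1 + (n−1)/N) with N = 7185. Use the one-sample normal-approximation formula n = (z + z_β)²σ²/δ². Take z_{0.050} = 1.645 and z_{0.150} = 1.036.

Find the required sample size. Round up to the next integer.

n = (z_{α/2} + z_β)² · σ² / δ²
  = (1.645 + 1.036)² · 21² / 2.6²
  = 7.1878 · 441 / 6.76
  = 468.91
Finite-population correction (N = 7185): 468.91 / (1 + (468.91 − 1)/7185) = 440.24.
Round up → n = 441.

n = 441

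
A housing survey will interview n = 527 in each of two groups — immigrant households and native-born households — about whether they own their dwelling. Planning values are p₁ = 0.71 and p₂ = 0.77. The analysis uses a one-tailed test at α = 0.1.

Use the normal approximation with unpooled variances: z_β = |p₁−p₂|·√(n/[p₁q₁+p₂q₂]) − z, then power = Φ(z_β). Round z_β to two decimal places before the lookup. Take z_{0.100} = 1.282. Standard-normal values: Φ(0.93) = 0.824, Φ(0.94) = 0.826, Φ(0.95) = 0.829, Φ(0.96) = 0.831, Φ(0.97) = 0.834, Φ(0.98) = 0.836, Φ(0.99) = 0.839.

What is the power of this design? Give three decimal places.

z_β = |p₁−p₂|·√(n/[p₁q₁+p₂q₂]) − z_α
    = 0.06 · √(527/0.3830) − 1.282
    = 0.06 · 37.0942 − 1.282
    = 2.2257 − 1.282 = 0.9437 → 0.94
Power = Φ(0.94) = 0.826.

Power ≈ 0.826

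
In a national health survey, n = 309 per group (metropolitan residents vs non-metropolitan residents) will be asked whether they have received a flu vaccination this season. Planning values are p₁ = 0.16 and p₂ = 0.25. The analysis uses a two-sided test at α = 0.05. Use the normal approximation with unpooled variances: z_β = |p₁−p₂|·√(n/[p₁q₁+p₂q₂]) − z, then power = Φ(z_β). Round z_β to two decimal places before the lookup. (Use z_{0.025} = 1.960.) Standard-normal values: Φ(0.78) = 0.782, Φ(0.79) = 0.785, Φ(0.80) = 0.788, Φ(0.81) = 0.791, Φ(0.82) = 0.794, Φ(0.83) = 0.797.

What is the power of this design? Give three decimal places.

Power ≈ 0.797

z_β = |p₁−p₂|·√(n/[p₁q₁+p₂q₂]) − z_{α/2}
    = 0.09 · √(309/0.3219) − 1.960
    = 0.09 · 30.9827 − 1.960
    = 2.7884 − 1.960 = 0.8284 → 0.83
Power = Φ(0.83) = 0.797.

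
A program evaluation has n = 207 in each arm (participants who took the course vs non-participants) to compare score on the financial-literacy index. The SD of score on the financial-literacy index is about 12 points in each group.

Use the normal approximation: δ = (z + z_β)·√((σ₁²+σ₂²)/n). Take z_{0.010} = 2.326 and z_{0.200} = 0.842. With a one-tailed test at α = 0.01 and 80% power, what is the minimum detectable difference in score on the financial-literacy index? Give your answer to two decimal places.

Minimum detectable difference ≈ 3.74 points

δ = (z_α + z_β) · √((σ₁²+σ₂²)/n)
  = (2.326 + 0.842) · √(288/207)
  = 3.168 · √1.3913
  = 3.168 · 1.1795
  = 3.7368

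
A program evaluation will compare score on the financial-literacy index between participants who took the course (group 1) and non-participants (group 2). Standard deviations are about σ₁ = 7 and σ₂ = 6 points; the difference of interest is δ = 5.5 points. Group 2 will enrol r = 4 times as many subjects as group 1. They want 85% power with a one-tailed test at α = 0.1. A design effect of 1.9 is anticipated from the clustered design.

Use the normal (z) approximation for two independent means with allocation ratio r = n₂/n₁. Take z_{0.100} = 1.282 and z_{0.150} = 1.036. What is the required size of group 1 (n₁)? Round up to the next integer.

n₁ = 20

n₁ = (z_α + z_β)² · (σ₁² + σ₂²/r) / δ²
   = (1.282 + 1.036)² · (7² + 6²/4) / 5.5²
   = 5.3731 · (49 + 9) / 30.25
   = 5.3731 · 58 / 30.25
   = 10.30
Design effect: 1.9 × 10.30 = 19.57.
Round up → n₁ = 20; n₂ = r·n₁ = 4 × 20 = 80.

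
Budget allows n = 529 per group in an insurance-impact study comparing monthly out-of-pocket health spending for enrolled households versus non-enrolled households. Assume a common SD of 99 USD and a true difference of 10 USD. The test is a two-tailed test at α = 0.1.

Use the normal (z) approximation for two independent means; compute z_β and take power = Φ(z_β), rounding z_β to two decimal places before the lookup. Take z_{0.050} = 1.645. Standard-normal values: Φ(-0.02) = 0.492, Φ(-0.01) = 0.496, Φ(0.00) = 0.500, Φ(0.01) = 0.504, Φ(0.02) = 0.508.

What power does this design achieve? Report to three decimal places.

z_β = δ·√(n/(σ₁²+σ₂²)) − z_{α/2}
    = 10 · √(529/19602) − 1.645
    = 10 · 0.16428 − 1.645
    = 1.6428 − 1.645 = -0.0022 → -0.00
Power = Φ(-0.00) = 0.500.

Power ≈ 0.500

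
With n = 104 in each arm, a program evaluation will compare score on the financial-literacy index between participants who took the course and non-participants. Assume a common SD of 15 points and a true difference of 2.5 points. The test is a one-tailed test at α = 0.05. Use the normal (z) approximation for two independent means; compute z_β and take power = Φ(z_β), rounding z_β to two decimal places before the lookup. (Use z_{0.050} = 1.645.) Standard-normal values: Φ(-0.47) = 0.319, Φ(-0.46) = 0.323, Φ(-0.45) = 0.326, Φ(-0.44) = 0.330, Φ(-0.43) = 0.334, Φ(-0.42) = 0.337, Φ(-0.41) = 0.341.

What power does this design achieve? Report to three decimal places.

z_β = δ·√(n/(σ₁²+σ₂²)) − z_α
    = 2.5 · √(104/450) − 1.645
    = 2.5 · 0.48074 − 1.645
    = 1.2019 − 1.645 = -0.4431 → -0.44
Power = Φ(-0.44) = 0.330.

Power ≈ 0.330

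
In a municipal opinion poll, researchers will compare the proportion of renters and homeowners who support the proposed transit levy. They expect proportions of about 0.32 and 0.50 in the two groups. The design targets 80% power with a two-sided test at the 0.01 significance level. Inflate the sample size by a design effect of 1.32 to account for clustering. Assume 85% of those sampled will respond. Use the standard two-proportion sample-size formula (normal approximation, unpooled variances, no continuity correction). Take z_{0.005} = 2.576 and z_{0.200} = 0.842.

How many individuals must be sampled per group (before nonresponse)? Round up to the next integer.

n = 262 per group

n = (z_{α/2} + z_β)² · [p₁(1−p₁) + p₂(1−p₂)] / (p₁ − p₂)²
  = (2.576 + 0.842)² · (0.32·0.68 + 0.50·0.50) / (-0.18)²
  = (3.418)² · (0.2176 + 0.2500) / 0.0324
  = 11.6827 · 0.4676 / 0.0324
  = 168.61
Design effect: 1.32 × 168.61 = 222.56.
Adjust for 85% response: 222.56 / 0.85 = 261.84.
Round up → n = 262 per group.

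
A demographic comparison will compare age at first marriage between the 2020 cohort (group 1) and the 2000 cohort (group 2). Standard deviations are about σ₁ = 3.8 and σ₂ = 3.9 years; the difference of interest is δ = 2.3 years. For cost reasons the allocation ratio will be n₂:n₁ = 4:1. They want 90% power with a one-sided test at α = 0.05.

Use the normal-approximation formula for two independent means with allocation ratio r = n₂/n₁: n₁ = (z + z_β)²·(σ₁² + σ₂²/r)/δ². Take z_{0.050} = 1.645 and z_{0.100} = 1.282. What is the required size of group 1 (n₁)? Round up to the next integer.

n₁ = (z_α + z_β)² · (σ₁² + σ₂²/r) / δ²
   = (1.645 + 1.282)² · (3.8² + 3.9²/4) / 2.3²
   = 8.5673 · (14.44 + 3.8025) / 5.29
   = 8.5673 · 18.2425 / 5.29
   = 29.54
Round up → n₁ = 30; n₂ = r·n₁ = 4 × 30 = 120.

n₁ = 30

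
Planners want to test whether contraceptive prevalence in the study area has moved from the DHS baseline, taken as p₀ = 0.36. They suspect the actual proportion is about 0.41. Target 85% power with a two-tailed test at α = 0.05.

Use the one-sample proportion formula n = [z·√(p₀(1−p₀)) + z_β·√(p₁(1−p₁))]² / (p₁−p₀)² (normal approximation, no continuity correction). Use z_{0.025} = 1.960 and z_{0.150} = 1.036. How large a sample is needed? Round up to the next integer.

n = [z_{α/2}·√(p₀q₀) + z_β·√(p₁q₁)]² / (p₁ − p₀)²
  = [1.960·√(0.36·0.64) + 1.036·√(0.41·0.59)]² / (0.05)²
  = [1.960·0.4800 + 1.036·0.4918]² / 0.0025
  = [1.4503]² / 0.0025
  = 841.39
Round up → n = 842.

n = 842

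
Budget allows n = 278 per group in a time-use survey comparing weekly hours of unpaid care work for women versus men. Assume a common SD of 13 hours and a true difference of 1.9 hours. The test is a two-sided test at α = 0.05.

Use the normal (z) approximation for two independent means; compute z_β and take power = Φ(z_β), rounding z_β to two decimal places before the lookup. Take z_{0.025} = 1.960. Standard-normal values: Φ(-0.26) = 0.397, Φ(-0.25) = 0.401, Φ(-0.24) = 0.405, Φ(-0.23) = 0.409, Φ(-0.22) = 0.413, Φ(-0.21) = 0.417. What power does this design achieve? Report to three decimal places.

Power ≈ 0.405

z_β = δ·√(n/(σ₁²+σ₂²)) − z_{α/2}
    = 1.9 · √(278/338) − 1.960
    = 1.9 · 0.90691 − 1.960
    = 1.7231 − 1.960 = -0.2369 → -0.24
Power = Φ(-0.24) = 0.405.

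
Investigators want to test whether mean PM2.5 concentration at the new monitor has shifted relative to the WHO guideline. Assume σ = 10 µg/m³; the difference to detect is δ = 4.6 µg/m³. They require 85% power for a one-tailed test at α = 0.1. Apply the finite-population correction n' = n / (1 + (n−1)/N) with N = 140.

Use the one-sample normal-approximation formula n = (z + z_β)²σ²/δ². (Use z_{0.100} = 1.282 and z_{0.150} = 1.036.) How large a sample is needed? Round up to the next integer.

n = 22

n = (z_α + z_β)² · σ² / δ²
  = (1.282 + 1.036)² · 10² / 4.6²
  = 5.3731 · 100 / 21.16
  = 25.39
Finite-population correction (N = 140): 25.39 / (1 + (25.39 − 1)/140) = 21.63.
Round up → n = 22.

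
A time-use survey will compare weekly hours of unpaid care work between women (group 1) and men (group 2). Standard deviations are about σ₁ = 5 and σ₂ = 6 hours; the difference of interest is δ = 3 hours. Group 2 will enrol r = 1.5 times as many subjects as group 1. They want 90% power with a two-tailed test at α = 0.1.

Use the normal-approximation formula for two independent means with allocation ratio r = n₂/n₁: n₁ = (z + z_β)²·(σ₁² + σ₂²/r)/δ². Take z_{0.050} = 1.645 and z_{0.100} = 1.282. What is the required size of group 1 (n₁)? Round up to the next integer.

n₁ = (z_{α/2} + z_β)² · (σ₁² + σ₂²/r) / δ²
   = (1.645 + 1.282)² · (5² + 6²/1.5) / 3²
   = 8.5673 · (25 + 24) / 9
   = 8.5673 · 49 / 9
   = 46.64
Round up → n₁ = 47; n₂ = r·n₁ = 1.5 × 47 = 71.

n₁ = 47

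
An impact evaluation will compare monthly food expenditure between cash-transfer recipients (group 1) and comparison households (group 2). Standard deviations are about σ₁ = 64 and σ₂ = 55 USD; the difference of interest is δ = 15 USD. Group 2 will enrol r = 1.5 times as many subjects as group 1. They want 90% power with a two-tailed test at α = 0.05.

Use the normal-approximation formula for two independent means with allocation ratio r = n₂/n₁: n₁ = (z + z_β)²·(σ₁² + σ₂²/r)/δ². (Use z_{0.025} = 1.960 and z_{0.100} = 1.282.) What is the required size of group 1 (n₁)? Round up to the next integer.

n₁ = (z_{α/2} + z_β)² · (σ₁² + σ₂²/r) / δ²
   = (1.960 + 1.282)² · (64² + 55²/1.5) / 15²
   = 10.5106 · (4096 + 2016.7) / 225
   = 10.5106 · 6112.7 / 225
   = 285.54
Round up → n₁ = 286; n₂ = r·n₁ = 1.5 × 286 = 429.

n₁ = 286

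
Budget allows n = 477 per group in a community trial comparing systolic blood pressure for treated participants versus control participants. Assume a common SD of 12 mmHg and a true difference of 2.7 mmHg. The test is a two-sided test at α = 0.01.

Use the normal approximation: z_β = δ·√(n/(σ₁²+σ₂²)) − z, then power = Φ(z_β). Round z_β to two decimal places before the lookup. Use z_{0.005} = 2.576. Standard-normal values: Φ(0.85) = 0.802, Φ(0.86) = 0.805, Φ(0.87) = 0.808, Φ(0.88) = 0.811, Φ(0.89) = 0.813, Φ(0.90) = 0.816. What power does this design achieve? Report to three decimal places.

Power ≈ 0.816

z_β = δ·√(n/(σ₁²+σ₂²)) − z_{α/2}
    = 2.7 · √(477/288) − 2.576
    = 2.7 · 1.28695 − 2.576
    = 3.4748 − 2.576 = 0.8988 → 0.90
Power = Φ(0.90) = 0.816.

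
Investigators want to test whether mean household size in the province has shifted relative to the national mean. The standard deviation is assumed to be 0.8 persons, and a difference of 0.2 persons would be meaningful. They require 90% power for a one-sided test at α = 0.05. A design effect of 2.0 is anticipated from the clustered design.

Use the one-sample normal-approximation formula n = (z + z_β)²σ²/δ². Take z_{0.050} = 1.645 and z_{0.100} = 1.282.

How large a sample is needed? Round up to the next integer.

n = 275

n = (z_α + z_β)² · σ² / δ²
  = (1.645 + 1.282)² · 0.8² / 0.2²
  = 8.5673 · 0.64 / 0.04
  = 137.08
Design effect: 2.0 × 137.08 = 274.15.
Round up → n = 275.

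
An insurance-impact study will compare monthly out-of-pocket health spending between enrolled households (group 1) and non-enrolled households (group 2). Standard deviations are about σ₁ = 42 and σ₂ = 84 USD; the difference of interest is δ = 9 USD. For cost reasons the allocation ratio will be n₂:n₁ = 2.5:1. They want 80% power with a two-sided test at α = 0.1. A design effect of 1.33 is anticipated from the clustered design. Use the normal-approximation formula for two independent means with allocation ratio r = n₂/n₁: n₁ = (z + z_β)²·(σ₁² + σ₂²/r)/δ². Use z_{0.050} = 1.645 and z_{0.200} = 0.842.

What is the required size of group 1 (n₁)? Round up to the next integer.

n₁ = 466

n₁ = (z_{α/2} + z_β)² · (σ₁² + σ₂²/r) / δ²
   = (1.645 + 0.842)² · (42² + 84²/2.5) / 9²
   = 6.1852 · (1764 + 2822.4) / 81
   = 6.1852 · 4586.4 / 81
   = 350.22
Design effect: 1.33 × 350.22 = 465.79.
Round up → n₁ = 466; n₂ = r·n₁ = 2.5 × 466 = 1165.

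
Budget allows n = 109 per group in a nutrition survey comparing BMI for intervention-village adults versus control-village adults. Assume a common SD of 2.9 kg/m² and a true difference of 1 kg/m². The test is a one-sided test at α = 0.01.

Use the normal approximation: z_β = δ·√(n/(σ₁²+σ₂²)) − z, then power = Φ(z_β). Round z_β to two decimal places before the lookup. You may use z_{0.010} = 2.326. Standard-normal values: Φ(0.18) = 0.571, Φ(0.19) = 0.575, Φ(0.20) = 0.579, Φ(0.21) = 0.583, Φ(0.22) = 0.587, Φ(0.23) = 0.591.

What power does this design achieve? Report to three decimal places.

Power ≈ 0.587

z_β = δ·√(n/(σ₁²+σ₂²)) − z_α
    = 1 · √(109/16.82) − 2.326
    = 1 · 2.54566 − 2.326
    = 2.5457 − 2.326 = 0.2197 → 0.22
Power = Φ(0.22) = 0.587.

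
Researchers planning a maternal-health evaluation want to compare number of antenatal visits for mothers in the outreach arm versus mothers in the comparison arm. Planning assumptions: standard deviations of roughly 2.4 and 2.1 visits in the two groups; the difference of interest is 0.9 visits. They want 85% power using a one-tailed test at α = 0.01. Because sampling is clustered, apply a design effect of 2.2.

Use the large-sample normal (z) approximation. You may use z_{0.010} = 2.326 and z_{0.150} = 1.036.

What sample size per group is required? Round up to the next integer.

n = (z_α + z_β)² · (σ₁² + σ₂²) / δ²
  = (2.326 + 1.036)² · (2.4² + 2.1² = 10.17) / 0.9²
  = 11.3030 · 10.17 / 0.81
  = 141.92
Design effect: 2.2 × 141.92 = 312.22.
Round up → n = 313 per group.

n = 313 per group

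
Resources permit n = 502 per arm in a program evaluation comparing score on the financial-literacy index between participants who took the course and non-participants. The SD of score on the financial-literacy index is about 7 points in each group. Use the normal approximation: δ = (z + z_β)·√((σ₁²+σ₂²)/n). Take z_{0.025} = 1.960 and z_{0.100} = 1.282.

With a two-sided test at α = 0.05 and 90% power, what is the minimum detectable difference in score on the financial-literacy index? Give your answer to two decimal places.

δ = (z_{α/2} + z_β) · √((σ₁²+σ₂²)/n)
  = (1.960 + 1.282) · √(98/502)
  = 3.242 · √0.19522
  = 3.242 · 0.4418
  = 1.4324

Minimum detectable difference ≈ 1.43 points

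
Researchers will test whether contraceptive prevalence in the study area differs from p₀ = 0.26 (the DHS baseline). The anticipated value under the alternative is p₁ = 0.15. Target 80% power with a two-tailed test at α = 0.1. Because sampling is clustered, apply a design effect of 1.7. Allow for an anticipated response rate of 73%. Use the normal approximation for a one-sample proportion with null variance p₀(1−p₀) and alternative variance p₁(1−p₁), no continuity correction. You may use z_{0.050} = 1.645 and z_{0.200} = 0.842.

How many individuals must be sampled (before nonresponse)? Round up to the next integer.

n = 202

n = [z_{α/2}·√(p₀q₀) + z_β·√(p₁q₁)]² / (p₁ − p₀)²
  = [1.645·√(0.26·0.74) + 0.842·√(0.15·0.85)]² / (-0.11)²
  = [1.645·0.4386 + 0.842·0.3571]² / 0.0121
  = [1.0222]² / 0.0121
  = 86.36
Design effect: 1.7 × 86.36 = 146.81.
Adjust for 73% response: 146.81 / 0.73 = 201.10.
Round up → n = 202.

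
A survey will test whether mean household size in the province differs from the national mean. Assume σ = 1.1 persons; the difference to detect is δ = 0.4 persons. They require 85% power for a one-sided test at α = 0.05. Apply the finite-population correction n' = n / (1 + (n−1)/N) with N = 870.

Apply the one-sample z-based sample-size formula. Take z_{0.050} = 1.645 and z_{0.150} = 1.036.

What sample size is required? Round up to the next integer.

n = 52

n = (z_α + z_β)² · σ² / δ²
  = (1.645 + 1.036)² · 1.1² / 0.4²
  = 7.1878 · 1.21 / 0.16
  = 54.36
Finite-population correction (N = 870): 54.36 / (1 + (54.36 − 1)/870) = 51.22.
Round up → n = 52.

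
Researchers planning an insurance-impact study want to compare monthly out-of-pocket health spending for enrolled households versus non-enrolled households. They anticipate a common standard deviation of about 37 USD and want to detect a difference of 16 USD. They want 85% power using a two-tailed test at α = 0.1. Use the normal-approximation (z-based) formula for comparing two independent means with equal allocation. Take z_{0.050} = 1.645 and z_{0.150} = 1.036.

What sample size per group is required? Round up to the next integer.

n = (z_{α/2} + z_β)² · (σ₁² + σ₂²) / δ²
  = (1.645 + 1.036)² · (2·37² = 2738) / 16²
  = 7.1878 · 2738 / 256
  = 76.88
Round up → n = 77 per group.

n = 77 per group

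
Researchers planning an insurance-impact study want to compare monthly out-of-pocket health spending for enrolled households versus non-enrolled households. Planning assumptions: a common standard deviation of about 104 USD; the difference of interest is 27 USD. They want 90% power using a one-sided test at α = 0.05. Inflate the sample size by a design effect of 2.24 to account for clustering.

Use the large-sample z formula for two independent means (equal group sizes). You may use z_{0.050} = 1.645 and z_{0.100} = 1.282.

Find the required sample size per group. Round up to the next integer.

n = 570 per group

n = (z_α + z_β)² · (σ₁² + σ₂²) / δ²
  = (1.645 + 1.282)² · (2·104² = 21632) / 27²
  = 8.5673 · 21632 / 729
  = 254.22
Design effect: 2.24 × 254.22 = 569.46.
Round up → n = 570 per group.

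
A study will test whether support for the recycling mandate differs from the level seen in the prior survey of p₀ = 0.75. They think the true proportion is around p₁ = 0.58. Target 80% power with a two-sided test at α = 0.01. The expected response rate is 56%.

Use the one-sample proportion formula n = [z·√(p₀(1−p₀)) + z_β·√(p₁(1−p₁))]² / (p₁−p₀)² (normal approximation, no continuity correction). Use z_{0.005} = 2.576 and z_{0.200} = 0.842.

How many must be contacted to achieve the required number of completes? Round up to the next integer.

n = 145

n = [z_{α/2}·√(p₀q₀) + z_β·√(p₁q₁)]² / (p₁ − p₀)²
  = [2.576·√(0.75·0.25) + 0.842·√(0.58·0.42)]² / (-0.17)²
  = [2.576·0.4330 + 0.842·0.4936]² / 0.0289
  = [1.5310]² / 0.0289
  = 81.11
Adjust for 56% response: 81.11 / 0.56 = 144.84.
Round up → n = 145.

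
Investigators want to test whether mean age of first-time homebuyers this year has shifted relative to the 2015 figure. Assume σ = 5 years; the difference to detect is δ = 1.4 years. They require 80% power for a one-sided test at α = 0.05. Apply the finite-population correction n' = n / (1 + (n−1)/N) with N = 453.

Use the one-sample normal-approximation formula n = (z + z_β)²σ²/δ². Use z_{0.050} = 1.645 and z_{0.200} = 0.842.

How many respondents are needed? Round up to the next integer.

n = 68

n = (z_α + z_β)² · σ² / δ²
  = (1.645 + 0.842)² · 5² / 1.4²
  = 6.1852 · 25 / 1.96
  = 78.89
Finite-population correction (N = 453): 78.89 / (1 + (78.89 − 1)/453) = 67.32.
Round up → n = 68.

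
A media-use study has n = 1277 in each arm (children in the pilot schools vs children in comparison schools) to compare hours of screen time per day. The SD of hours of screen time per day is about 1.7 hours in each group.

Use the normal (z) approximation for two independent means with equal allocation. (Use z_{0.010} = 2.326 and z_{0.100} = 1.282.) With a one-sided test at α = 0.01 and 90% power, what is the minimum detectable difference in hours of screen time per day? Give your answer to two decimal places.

δ = (z_α + z_β) · √((σ₁²+σ₂²)/n)
  = (2.326 + 1.282) · √(5.78/1277)
  = 3.608 · √0.00453
  = 3.608 · 0.0673
  = 0.2427

Minimum detectable difference ≈ 0.24 hours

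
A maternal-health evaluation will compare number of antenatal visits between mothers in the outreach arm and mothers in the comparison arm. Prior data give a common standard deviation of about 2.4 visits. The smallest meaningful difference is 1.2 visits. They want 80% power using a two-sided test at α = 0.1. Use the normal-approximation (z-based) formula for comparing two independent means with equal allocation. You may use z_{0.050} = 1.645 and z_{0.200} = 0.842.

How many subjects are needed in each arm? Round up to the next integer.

n = 50 per group

n = (z_{α/2} + z_β)² · (σ₁² + σ₂²) / δ²
  = (1.645 + 0.842)² · (2·2.4² = 11.52) / 1.2²
  = 6.1852 · 11.52 / 1.44
  = 49.48
Round up → n = 50 per group.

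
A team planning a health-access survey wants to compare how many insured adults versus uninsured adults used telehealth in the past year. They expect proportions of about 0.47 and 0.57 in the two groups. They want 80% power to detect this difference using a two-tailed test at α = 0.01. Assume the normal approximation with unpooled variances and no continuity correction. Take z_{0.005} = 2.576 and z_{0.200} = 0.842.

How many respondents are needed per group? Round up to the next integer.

n = (z_{α/2} + z_β)² · [p₁(1−p₁) + p₂(1−p₂)] / (p₁ − p₂)²
  = (2.576 + 0.842)² · (0.47·0.53 + 0.57·0.43) / (-0.10)²
  = (3.418)² · (0.2491 + 0.2451) / 0.0100
  = 11.6827 · 0.4942 / 0.0100
  = 577.36
Round up → n = 578 per group.

n = 578 per group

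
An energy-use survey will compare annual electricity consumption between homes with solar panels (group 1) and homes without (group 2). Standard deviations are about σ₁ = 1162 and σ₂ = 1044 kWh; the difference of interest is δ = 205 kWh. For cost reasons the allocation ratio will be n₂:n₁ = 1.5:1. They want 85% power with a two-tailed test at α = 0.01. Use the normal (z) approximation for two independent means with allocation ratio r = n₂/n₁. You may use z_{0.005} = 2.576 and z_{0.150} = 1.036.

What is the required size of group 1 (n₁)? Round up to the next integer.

n₁ = (z_{α/2} + z_β)² · (σ₁² + σ₂²/r) / δ²
   = (2.576 + 1.036)² · (1162² + 1044²/1.5) / 205²
   = 13.0465 · (1350244 + 726624) / 42025
   = 13.0465 · 2076868 / 42025
   = 644.76
Round up → n₁ = 645; n₂ = r·n₁ = 1.5 × 645 = 968.

n₁ = 645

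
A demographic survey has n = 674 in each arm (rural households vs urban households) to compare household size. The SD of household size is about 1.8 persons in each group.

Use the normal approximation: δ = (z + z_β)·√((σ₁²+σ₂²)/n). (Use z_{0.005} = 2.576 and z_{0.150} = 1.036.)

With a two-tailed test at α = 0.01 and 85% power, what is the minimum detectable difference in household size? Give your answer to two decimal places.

δ = (z_{α/2} + z_β) · √((σ₁²+σ₂²)/n)
  = (2.576 + 1.036) · √(6.48/674)
  = 3.612 · √0.00961
  = 3.612 · 0.0981
  = 0.3542

Minimum detectable difference ≈ 0.35 persons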